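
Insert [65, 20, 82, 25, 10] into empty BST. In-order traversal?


Insert 65: root
Insert 20: L from 65
Insert 82: R from 65
Insert 25: L from 65 -> R from 20
Insert 10: L from 65 -> L from 20

In-order: [10, 20, 25, 65, 82]


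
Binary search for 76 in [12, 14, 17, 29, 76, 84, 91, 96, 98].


Step 1: lo=0, hi=8, mid=4, val=76

Found at index 4


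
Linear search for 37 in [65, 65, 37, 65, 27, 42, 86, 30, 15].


i=0: 65!=37
i=1: 65!=37
i=2: 37==37 found!

Found at 2, 3 comps


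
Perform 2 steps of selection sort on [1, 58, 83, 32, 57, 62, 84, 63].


Initial: [1, 58, 83, 32, 57, 62, 84, 63]
Step 1: min=1 at 0
  Swap: [1, 58, 83, 32, 57, 62, 84, 63]
Step 2: min=32 at 3
  Swap: [1, 32, 83, 58, 57, 62, 84, 63]

After 2 steps: [1, 32, 83, 58, 57, 62, 84, 63]


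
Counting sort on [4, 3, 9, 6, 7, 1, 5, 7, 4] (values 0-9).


Input: [4, 3, 9, 6, 7, 1, 5, 7, 4]
Counts: [0, 1, 0, 1, 2, 1, 1, 2, 0, 1]

Sorted: [1, 3, 4, 4, 5, 6, 7, 7, 9]


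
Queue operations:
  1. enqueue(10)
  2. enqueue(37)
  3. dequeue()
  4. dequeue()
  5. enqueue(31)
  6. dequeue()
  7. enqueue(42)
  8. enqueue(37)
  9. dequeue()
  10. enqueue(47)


enqueue(10) -> [10]
enqueue(37) -> [10, 37]
dequeue()->10, [37]
dequeue()->37, []
enqueue(31) -> [31]
dequeue()->31, []
enqueue(42) -> [42]
enqueue(37) -> [42, 37]
dequeue()->42, [37]
enqueue(47) -> [37, 47]

Final queue: [37, 47]


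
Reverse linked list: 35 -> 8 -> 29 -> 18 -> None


Step 1: curr=35, set curr.next=prev(None) | reversed so far: 35
Step 2: curr=8, set curr.next=prev(35) | reversed so far: 8 -> 35
Step 3: curr=29, set curr.next=prev(8) | reversed so far: 29 -> 8 -> 35
Step 4: curr=18, set curr.next=prev(29) | reversed so far: 18 -> 29 -> 8 -> 35

18 -> 29 -> 8 -> 35 -> None


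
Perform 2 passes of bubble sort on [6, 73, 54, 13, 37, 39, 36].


Initial: [6, 73, 54, 13, 37, 39, 36]
Pass 1: [6, 54, 13, 37, 39, 36, 73] (5 swaps)
Pass 2: [6, 13, 37, 39, 36, 54, 73] (4 swaps)

After 2 passes: [6, 13, 37, 39, 36, 54, 73]


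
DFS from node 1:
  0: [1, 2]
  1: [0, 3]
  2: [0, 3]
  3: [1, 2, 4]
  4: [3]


Visit 1, push [3, 0]
Visit 0, push [2]
Visit 2, push [3]
Visit 3, push [4]
Visit 4, push []

DFS order: [1, 0, 2, 3, 4]


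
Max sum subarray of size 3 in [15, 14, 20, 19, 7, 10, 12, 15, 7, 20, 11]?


[0:3]: 49
[1:4]: 53
[2:5]: 46
[3:6]: 36
[4:7]: 29
[5:8]: 37
[6:9]: 34
[7:10]: 42
[8:11]: 38

Max: 53 at [1:4]


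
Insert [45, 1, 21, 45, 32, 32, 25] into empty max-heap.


Insert 45: [45]
Insert 1: [45, 1]
Insert 21: [45, 1, 21]
Insert 45: [45, 45, 21, 1]
Insert 32: [45, 45, 21, 1, 32]
Insert 32: [45, 45, 32, 1, 32, 21]
Insert 25: [45, 45, 32, 1, 32, 21, 25]

Final heap: [45, 45, 32, 1, 32, 21, 25]


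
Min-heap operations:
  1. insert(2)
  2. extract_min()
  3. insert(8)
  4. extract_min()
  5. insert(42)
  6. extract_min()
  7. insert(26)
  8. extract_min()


insert(2) -> [2]
extract_min()->2, []
insert(8) -> [8]
extract_min()->8, []
insert(42) -> [42]
extract_min()->42, []
insert(26) -> [26]
extract_min()->26, []

Final heap: []


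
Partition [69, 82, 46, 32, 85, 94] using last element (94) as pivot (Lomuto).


Pivot: 94
  69 <= 94: advance i (no swap)
  82 <= 94: advance i (no swap)
  46 <= 94: advance i (no swap)
  32 <= 94: advance i (no swap)
  85 <= 94: advance i (no swap)
Place pivot at 5: [69, 82, 46, 32, 85, 94]

Partitioned: [69, 82, 46, 32, 85, 94]


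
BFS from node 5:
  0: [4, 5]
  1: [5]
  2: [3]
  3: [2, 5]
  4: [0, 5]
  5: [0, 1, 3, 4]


Visit 5, enqueue [0, 1, 3, 4]
Visit 0, enqueue []
Visit 1, enqueue []
Visit 3, enqueue [2]
Visit 4, enqueue []
Visit 2, enqueue []

BFS order: [5, 0, 1, 3, 4, 2]


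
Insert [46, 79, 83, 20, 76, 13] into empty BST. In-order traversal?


Insert 46: root
Insert 79: R from 46
Insert 83: R from 46 -> R from 79
Insert 20: L from 46
Insert 76: R from 46 -> L from 79
Insert 13: L from 46 -> L from 20

In-order: [13, 20, 46, 76, 79, 83]


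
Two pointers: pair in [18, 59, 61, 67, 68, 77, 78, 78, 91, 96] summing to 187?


lo=0(18)+hi=9(96)=114
lo=1(59)+hi=9(96)=155
lo=2(61)+hi=9(96)=157
lo=3(67)+hi=9(96)=163
lo=4(68)+hi=9(96)=164
lo=5(77)+hi=9(96)=173
lo=6(78)+hi=9(96)=174
lo=7(78)+hi=9(96)=174
lo=8(91)+hi=9(96)=187

Yes: 91+96=187


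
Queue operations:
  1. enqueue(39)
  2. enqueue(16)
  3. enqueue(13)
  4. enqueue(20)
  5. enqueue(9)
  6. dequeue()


enqueue(39) -> [39]
enqueue(16) -> [39, 16]
enqueue(13) -> [39, 16, 13]
enqueue(20) -> [39, 16, 13, 20]
enqueue(9) -> [39, 16, 13, 20, 9]
dequeue()->39, [16, 13, 20, 9]

Final queue: [16, 13, 20, 9]


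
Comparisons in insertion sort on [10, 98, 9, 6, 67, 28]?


Algorithm: insertion sort
Input: [10, 98, 9, 6, 67, 28]
Sorted: [6, 9, 10, 28, 67, 98]

11


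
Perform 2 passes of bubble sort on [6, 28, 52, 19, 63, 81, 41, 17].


Initial: [6, 28, 52, 19, 63, 81, 41, 17]
Pass 1: [6, 28, 19, 52, 63, 41, 17, 81] (3 swaps)
Pass 2: [6, 19, 28, 52, 41, 17, 63, 81] (3 swaps)

After 2 passes: [6, 19, 28, 52, 41, 17, 63, 81]


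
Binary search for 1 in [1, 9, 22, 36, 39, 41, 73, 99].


Step 1: lo=0, hi=7, mid=3, val=36
Step 2: lo=0, hi=2, mid=1, val=9
Step 3: lo=0, hi=0, mid=0, val=1

Found at index 0


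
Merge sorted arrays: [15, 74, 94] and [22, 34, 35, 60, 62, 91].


Take 15 from A
Take 22 from B
Take 34 from B
Take 35 from B
Take 60 from B
Take 62 from B
Take 74 from A
Take 91 from B

Merged: [15, 22, 34, 35, 60, 62, 74, 91, 94]


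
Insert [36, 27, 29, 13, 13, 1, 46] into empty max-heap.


Insert 36: [36]
Insert 27: [36, 27]
Insert 29: [36, 27, 29]
Insert 13: [36, 27, 29, 13]
Insert 13: [36, 27, 29, 13, 13]
Insert 1: [36, 27, 29, 13, 13, 1]
Insert 46: [46, 27, 36, 13, 13, 1, 29]

Final heap: [46, 27, 36, 13, 13, 1, 29]


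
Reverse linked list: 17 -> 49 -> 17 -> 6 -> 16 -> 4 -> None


Step 1: curr=17, set curr.next=prev(None) | reversed so far: 17
Step 2: curr=49, set curr.next=prev(17) | reversed so far: 49 -> 17
Step 3: curr=17, set curr.next=prev(49) | reversed so far: 17 -> 49 -> 17
Step 4: curr=6, set curr.next=prev(17) | reversed so far: 6 -> 17 -> 49 -> 17
Step 5: curr=16, set curr.next=prev(6) | reversed so far: 16 -> 6 -> 17 -> 49 -> 17
Step 6: curr=4, set curr.next=prev(16) | reversed so far: 4 -> 16 -> 6 -> 17 -> 49 -> 17

4 -> 16 -> 6 -> 17 -> 49 -> 17 -> None


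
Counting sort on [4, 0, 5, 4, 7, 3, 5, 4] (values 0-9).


Input: [4, 0, 5, 4, 7, 3, 5, 4]
Counts: [1, 0, 0, 1, 3, 2, 0, 1, 0, 0]

Sorted: [0, 3, 4, 4, 4, 5, 5, 7]


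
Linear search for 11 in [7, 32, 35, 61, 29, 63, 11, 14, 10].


i=0: 7!=11
i=1: 32!=11
i=2: 35!=11
i=3: 61!=11
i=4: 29!=11
i=5: 63!=11
i=6: 11==11 found!

Found at 6, 7 comps


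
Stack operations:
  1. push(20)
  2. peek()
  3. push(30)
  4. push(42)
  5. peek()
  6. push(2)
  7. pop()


push(20) -> [20]
peek()->20
push(30) -> [20, 30]
push(42) -> [20, 30, 42]
peek()->42
push(2) -> [20, 30, 42, 2]
pop()->2, [20, 30, 42]

Final stack: [20, 30, 42]


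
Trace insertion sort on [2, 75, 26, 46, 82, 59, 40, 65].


Initial: [2, 75, 26, 46, 82, 59, 40, 65]
Insert 75: [2, 75, 26, 46, 82, 59, 40, 65]
Insert 26: [2, 26, 75, 46, 82, 59, 40, 65]
Insert 46: [2, 26, 46, 75, 82, 59, 40, 65]
Insert 82: [2, 26, 46, 75, 82, 59, 40, 65]
Insert 59: [2, 26, 46, 59, 75, 82, 40, 65]
Insert 40: [2, 26, 40, 46, 59, 75, 82, 65]
Insert 65: [2, 26, 40, 46, 59, 65, 75, 82]

Sorted: [2, 26, 40, 46, 59, 65, 75, 82]


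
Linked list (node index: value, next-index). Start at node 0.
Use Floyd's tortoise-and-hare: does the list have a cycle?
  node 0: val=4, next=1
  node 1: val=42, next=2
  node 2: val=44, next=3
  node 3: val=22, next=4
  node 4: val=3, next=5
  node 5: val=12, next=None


Floyd's tortoise (slow, +1) and hare (fast, +2):
  init: slow=0, fast=0
  step 1: slow=1, fast=2
  step 2: slow=2, fast=4
  step 3: fast 4->5->None, no cycle

Cycle: no


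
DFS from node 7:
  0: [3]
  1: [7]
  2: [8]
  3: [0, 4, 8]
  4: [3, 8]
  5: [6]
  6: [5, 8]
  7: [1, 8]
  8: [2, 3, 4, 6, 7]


Visit 7, push [8, 1]
Visit 1, push []
Visit 8, push [6, 4, 3, 2]
Visit 2, push []
Visit 3, push [4, 0]
Visit 0, push []
Visit 4, push []
Visit 6, push [5]
Visit 5, push []

DFS order: [7, 1, 8, 2, 3, 0, 4, 6, 5]


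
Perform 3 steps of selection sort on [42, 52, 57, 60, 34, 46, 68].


Initial: [42, 52, 57, 60, 34, 46, 68]
Step 1: min=34 at 4
  Swap: [34, 52, 57, 60, 42, 46, 68]
Step 2: min=42 at 4
  Swap: [34, 42, 57, 60, 52, 46, 68]
Step 3: min=46 at 5
  Swap: [34, 42, 46, 60, 52, 57, 68]

After 3 steps: [34, 42, 46, 60, 52, 57, 68]


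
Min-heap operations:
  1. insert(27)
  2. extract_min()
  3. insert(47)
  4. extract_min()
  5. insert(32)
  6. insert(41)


insert(27) -> [27]
extract_min()->27, []
insert(47) -> [47]
extract_min()->47, []
insert(32) -> [32]
insert(41) -> [32, 41]

Final heap: [32, 41]


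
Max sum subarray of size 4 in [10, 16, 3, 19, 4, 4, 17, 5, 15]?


[0:4]: 48
[1:5]: 42
[2:6]: 30
[3:7]: 44
[4:8]: 30
[5:9]: 41

Max: 48 at [0:4]


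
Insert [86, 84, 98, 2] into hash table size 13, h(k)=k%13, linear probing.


Insert 86: h=8 -> slot 8
Insert 84: h=6 -> slot 6
Insert 98: h=7 -> slot 7
Insert 2: h=2 -> slot 2

Table: [None, None, 2, None, None, None, 84, 98, 86, None, None, None, None]


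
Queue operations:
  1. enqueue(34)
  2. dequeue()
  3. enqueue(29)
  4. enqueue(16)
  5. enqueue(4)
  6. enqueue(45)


enqueue(34) -> [34]
dequeue()->34, []
enqueue(29) -> [29]
enqueue(16) -> [29, 16]
enqueue(4) -> [29, 16, 4]
enqueue(45) -> [29, 16, 4, 45]

Final queue: [29, 16, 4, 45]


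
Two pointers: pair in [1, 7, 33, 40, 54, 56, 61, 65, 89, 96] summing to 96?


lo=0(1)+hi=9(96)=97
lo=0(1)+hi=8(89)=90
lo=1(7)+hi=8(89)=96

Yes: 7+89=96


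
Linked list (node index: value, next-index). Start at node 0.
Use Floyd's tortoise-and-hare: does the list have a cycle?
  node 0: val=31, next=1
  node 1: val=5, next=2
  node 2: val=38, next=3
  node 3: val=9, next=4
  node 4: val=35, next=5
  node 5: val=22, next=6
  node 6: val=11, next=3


Floyd's tortoise (slow, +1) and hare (fast, +2):
  init: slow=0, fast=0
  step 1: slow=1, fast=2
  step 2: slow=2, fast=4
  step 3: slow=3, fast=6
  step 4: slow=4, fast=4
  slow == fast at node 4: cycle detected

Cycle: yes


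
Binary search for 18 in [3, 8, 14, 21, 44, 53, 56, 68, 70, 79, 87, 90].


Step 1: lo=0, hi=11, mid=5, val=53
Step 2: lo=0, hi=4, mid=2, val=14
Step 3: lo=3, hi=4, mid=3, val=21

Not found


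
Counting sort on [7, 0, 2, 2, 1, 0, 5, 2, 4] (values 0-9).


Input: [7, 0, 2, 2, 1, 0, 5, 2, 4]
Counts: [2, 1, 3, 0, 1, 1, 0, 1, 0, 0]

Sorted: [0, 0, 1, 2, 2, 2, 4, 5, 7]


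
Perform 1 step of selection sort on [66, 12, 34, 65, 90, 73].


Initial: [66, 12, 34, 65, 90, 73]
Step 1: min=12 at 1
  Swap: [12, 66, 34, 65, 90, 73]

After 1 step: [12, 66, 34, 65, 90, 73]


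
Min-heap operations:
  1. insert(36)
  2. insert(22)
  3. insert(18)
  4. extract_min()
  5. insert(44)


insert(36) -> [36]
insert(22) -> [22, 36]
insert(18) -> [18, 36, 22]
extract_min()->18, [22, 36]
insert(44) -> [22, 36, 44]

Final heap: [22, 36, 44]


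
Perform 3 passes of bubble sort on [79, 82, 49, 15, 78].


Initial: [79, 82, 49, 15, 78]
Pass 1: [79, 49, 15, 78, 82] (3 swaps)
Pass 2: [49, 15, 78, 79, 82] (3 swaps)
Pass 3: [15, 49, 78, 79, 82] (1 swaps)

After 3 passes: [15, 49, 78, 79, 82]


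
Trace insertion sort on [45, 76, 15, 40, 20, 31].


Initial: [45, 76, 15, 40, 20, 31]
Insert 76: [45, 76, 15, 40, 20, 31]
Insert 15: [15, 45, 76, 40, 20, 31]
Insert 40: [15, 40, 45, 76, 20, 31]
Insert 20: [15, 20, 40, 45, 76, 31]
Insert 31: [15, 20, 31, 40, 45, 76]

Sorted: [15, 20, 31, 40, 45, 76]


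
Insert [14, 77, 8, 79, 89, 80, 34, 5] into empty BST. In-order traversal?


Insert 14: root
Insert 77: R from 14
Insert 8: L from 14
Insert 79: R from 14 -> R from 77
Insert 89: R from 14 -> R from 77 -> R from 79
Insert 80: R from 14 -> R from 77 -> R from 79 -> L from 89
Insert 34: R from 14 -> L from 77
Insert 5: L from 14 -> L from 8

In-order: [5, 8, 14, 34, 77, 79, 80, 89]


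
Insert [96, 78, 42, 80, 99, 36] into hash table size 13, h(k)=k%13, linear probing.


Insert 96: h=5 -> slot 5
Insert 78: h=0 -> slot 0
Insert 42: h=3 -> slot 3
Insert 80: h=2 -> slot 2
Insert 99: h=8 -> slot 8
Insert 36: h=10 -> slot 10

Table: [78, None, 80, 42, None, 96, None, None, 99, None, 36, None, None]


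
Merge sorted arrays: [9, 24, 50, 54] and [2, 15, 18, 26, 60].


Take 2 from B
Take 9 from A
Take 15 from B
Take 18 from B
Take 24 from A
Take 26 from B
Take 50 from A
Take 54 from A

Merged: [2, 9, 15, 18, 24, 26, 50, 54, 60]


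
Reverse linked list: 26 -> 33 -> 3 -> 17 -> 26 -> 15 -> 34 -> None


Step 1: curr=26, set curr.next=prev(None) | reversed so far: 26
Step 2: curr=33, set curr.next=prev(26) | reversed so far: 33 -> 26
Step 3: curr=3, set curr.next=prev(33) | reversed so far: 3 -> 33 -> 26
Step 4: curr=17, set curr.next=prev(3) | reversed so far: 17 -> 3 -> 33 -> 26
Step 5: curr=26, set curr.next=prev(17) | reversed so far: 26 -> 17 -> 3 -> 33 -> 26
Step 6: curr=15, set curr.next=prev(26) | reversed so far: 15 -> 26 -> 17 -> 3 -> 33 -> 26
Step 7: curr=34, set curr.next=prev(15) | reversed so far: 34 -> 15 -> 26 -> 17 -> 3 -> 33 -> 26

34 -> 15 -> 26 -> 17 -> 3 -> 33 -> 26 -> None


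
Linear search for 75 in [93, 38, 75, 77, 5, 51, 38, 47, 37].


i=0: 93!=75
i=1: 38!=75
i=2: 75==75 found!

Found at 2, 3 comps


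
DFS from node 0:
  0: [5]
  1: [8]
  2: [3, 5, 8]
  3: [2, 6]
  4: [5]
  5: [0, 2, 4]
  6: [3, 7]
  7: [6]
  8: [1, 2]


Visit 0, push [5]
Visit 5, push [4, 2]
Visit 2, push [8, 3]
Visit 3, push [6]
Visit 6, push [7]
Visit 7, push []
Visit 8, push [1]
Visit 1, push []
Visit 4, push []

DFS order: [0, 5, 2, 3, 6, 7, 8, 1, 4]


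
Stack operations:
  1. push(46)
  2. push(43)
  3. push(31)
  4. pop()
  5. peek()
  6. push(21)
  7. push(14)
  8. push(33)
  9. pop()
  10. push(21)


push(46) -> [46]
push(43) -> [46, 43]
push(31) -> [46, 43, 31]
pop()->31, [46, 43]
peek()->43
push(21) -> [46, 43, 21]
push(14) -> [46, 43, 21, 14]
push(33) -> [46, 43, 21, 14, 33]
pop()->33, [46, 43, 21, 14]
push(21) -> [46, 43, 21, 14, 21]

Final stack: [46, 43, 21, 14, 21]


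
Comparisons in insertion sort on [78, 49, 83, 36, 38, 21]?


Algorithm: insertion sort
Input: [78, 49, 83, 36, 38, 21]
Sorted: [21, 36, 38, 49, 78, 83]

14


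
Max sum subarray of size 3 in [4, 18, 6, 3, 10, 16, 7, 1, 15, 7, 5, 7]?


[0:3]: 28
[1:4]: 27
[2:5]: 19
[3:6]: 29
[4:7]: 33
[5:8]: 24
[6:9]: 23
[7:10]: 23
[8:11]: 27
[9:12]: 19

Max: 33 at [4:7]


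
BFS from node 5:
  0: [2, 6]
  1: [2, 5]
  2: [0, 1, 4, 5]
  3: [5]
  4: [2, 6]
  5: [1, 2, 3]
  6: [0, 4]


Visit 5, enqueue [1, 2, 3]
Visit 1, enqueue []
Visit 2, enqueue [0, 4]
Visit 3, enqueue []
Visit 0, enqueue [6]
Visit 4, enqueue []
Visit 6, enqueue []

BFS order: [5, 1, 2, 3, 0, 4, 6]


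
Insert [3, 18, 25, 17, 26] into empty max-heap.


Insert 3: [3]
Insert 18: [18, 3]
Insert 25: [25, 3, 18]
Insert 17: [25, 17, 18, 3]
Insert 26: [26, 25, 18, 3, 17]

Final heap: [26, 25, 18, 3, 17]


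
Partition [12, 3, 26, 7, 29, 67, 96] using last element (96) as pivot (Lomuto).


Pivot: 96
  12 <= 96: advance i (no swap)
  3 <= 96: advance i (no swap)
  26 <= 96: advance i (no swap)
  7 <= 96: advance i (no swap)
  29 <= 96: advance i (no swap)
  67 <= 96: advance i (no swap)
Place pivot at 6: [12, 3, 26, 7, 29, 67, 96]

Partitioned: [12, 3, 26, 7, 29, 67, 96]


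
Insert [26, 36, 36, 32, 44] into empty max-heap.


Insert 26: [26]
Insert 36: [36, 26]
Insert 36: [36, 26, 36]
Insert 32: [36, 32, 36, 26]
Insert 44: [44, 36, 36, 26, 32]

Final heap: [44, 36, 36, 26, 32]


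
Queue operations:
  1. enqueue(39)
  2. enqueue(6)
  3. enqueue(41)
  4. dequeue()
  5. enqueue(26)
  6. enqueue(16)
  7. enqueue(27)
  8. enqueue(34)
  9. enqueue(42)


enqueue(39) -> [39]
enqueue(6) -> [39, 6]
enqueue(41) -> [39, 6, 41]
dequeue()->39, [6, 41]
enqueue(26) -> [6, 41, 26]
enqueue(16) -> [6, 41, 26, 16]
enqueue(27) -> [6, 41, 26, 16, 27]
enqueue(34) -> [6, 41, 26, 16, 27, 34]
enqueue(42) -> [6, 41, 26, 16, 27, 34, 42]

Final queue: [6, 41, 26, 16, 27, 34, 42]


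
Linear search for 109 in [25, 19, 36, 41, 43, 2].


i=0: 25!=109
i=1: 19!=109
i=2: 36!=109
i=3: 41!=109
i=4: 43!=109
i=5: 2!=109

Not found, 6 comps


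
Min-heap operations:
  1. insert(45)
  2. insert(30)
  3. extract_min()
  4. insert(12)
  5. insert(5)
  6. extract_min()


insert(45) -> [45]
insert(30) -> [30, 45]
extract_min()->30, [45]
insert(12) -> [12, 45]
insert(5) -> [5, 45, 12]
extract_min()->5, [12, 45]

Final heap: [12, 45]


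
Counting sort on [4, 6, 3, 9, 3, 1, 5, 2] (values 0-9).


Input: [4, 6, 3, 9, 3, 1, 5, 2]
Counts: [0, 1, 1, 2, 1, 1, 1, 0, 0, 1]

Sorted: [1, 2, 3, 3, 4, 5, 6, 9]


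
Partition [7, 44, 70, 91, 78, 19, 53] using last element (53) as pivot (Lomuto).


Pivot: 53
  7 <= 53: advance i (no swap)
  44 <= 53: advance i (no swap)
  19 <= 53: swap -> [7, 44, 19, 91, 78, 70, 53]
Place pivot at 3: [7, 44, 19, 53, 78, 70, 91]

Partitioned: [7, 44, 19, 53, 78, 70, 91]


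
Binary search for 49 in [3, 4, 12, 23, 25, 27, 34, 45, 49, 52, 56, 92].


Step 1: lo=0, hi=11, mid=5, val=27
Step 2: lo=6, hi=11, mid=8, val=49

Found at index 8


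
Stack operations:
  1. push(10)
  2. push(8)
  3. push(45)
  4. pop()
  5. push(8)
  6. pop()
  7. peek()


push(10) -> [10]
push(8) -> [10, 8]
push(45) -> [10, 8, 45]
pop()->45, [10, 8]
push(8) -> [10, 8, 8]
pop()->8, [10, 8]
peek()->8

Final stack: [10, 8]


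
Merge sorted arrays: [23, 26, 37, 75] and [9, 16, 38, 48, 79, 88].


Take 9 from B
Take 16 from B
Take 23 from A
Take 26 from A
Take 37 from A
Take 38 from B
Take 48 from B
Take 75 from A

Merged: [9, 16, 23, 26, 37, 38, 48, 75, 79, 88]


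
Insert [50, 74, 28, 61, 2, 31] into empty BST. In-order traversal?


Insert 50: root
Insert 74: R from 50
Insert 28: L from 50
Insert 61: R from 50 -> L from 74
Insert 2: L from 50 -> L from 28
Insert 31: L from 50 -> R from 28

In-order: [2, 28, 31, 50, 61, 74]


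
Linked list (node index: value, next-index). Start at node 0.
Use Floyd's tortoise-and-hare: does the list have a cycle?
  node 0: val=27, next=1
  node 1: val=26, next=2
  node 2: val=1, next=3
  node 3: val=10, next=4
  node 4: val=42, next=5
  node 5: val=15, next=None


Floyd's tortoise (slow, +1) and hare (fast, +2):
  init: slow=0, fast=0
  step 1: slow=1, fast=2
  step 2: slow=2, fast=4
  step 3: fast 4->5->None, no cycle

Cycle: no


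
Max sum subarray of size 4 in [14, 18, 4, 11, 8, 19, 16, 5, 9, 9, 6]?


[0:4]: 47
[1:5]: 41
[2:6]: 42
[3:7]: 54
[4:8]: 48
[5:9]: 49
[6:10]: 39
[7:11]: 29

Max: 54 at [3:7]


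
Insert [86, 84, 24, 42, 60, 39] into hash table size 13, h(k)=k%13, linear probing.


Insert 86: h=8 -> slot 8
Insert 84: h=6 -> slot 6
Insert 24: h=11 -> slot 11
Insert 42: h=3 -> slot 3
Insert 60: h=8, 1 probes -> slot 9
Insert 39: h=0 -> slot 0

Table: [39, None, None, 42, None, None, 84, None, 86, 60, None, 24, None]


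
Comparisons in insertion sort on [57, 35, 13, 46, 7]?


Algorithm: insertion sort
Input: [57, 35, 13, 46, 7]
Sorted: [7, 13, 35, 46, 57]

9


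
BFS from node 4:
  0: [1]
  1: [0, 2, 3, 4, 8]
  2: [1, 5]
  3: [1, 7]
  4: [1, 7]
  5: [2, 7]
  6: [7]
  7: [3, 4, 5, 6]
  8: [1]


Visit 4, enqueue [1, 7]
Visit 1, enqueue [0, 2, 3, 8]
Visit 7, enqueue [5, 6]
Visit 0, enqueue []
Visit 2, enqueue []
Visit 3, enqueue []
Visit 8, enqueue []
Visit 5, enqueue []
Visit 6, enqueue []

BFS order: [4, 1, 7, 0, 2, 3, 8, 5, 6]


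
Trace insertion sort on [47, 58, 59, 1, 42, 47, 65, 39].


Initial: [47, 58, 59, 1, 42, 47, 65, 39]
Insert 58: [47, 58, 59, 1, 42, 47, 65, 39]
Insert 59: [47, 58, 59, 1, 42, 47, 65, 39]
Insert 1: [1, 47, 58, 59, 42, 47, 65, 39]
Insert 42: [1, 42, 47, 58, 59, 47, 65, 39]
Insert 47: [1, 42, 47, 47, 58, 59, 65, 39]
Insert 65: [1, 42, 47, 47, 58, 59, 65, 39]
Insert 39: [1, 39, 42, 47, 47, 58, 59, 65]

Sorted: [1, 39, 42, 47, 47, 58, 59, 65]


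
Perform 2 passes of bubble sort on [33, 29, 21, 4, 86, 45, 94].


Initial: [33, 29, 21, 4, 86, 45, 94]
Pass 1: [29, 21, 4, 33, 45, 86, 94] (4 swaps)
Pass 2: [21, 4, 29, 33, 45, 86, 94] (2 swaps)

After 2 passes: [21, 4, 29, 33, 45, 86, 94]


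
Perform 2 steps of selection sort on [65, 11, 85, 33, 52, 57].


Initial: [65, 11, 85, 33, 52, 57]
Step 1: min=11 at 1
  Swap: [11, 65, 85, 33, 52, 57]
Step 2: min=33 at 3
  Swap: [11, 33, 85, 65, 52, 57]

After 2 steps: [11, 33, 85, 65, 52, 57]


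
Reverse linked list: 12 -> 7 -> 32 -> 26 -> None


Step 1: curr=12, set curr.next=prev(None) | reversed so far: 12
Step 2: curr=7, set curr.next=prev(12) | reversed so far: 7 -> 12
Step 3: curr=32, set curr.next=prev(7) | reversed so far: 32 -> 7 -> 12
Step 4: curr=26, set curr.next=prev(32) | reversed so far: 26 -> 32 -> 7 -> 12

26 -> 32 -> 7 -> 12 -> None


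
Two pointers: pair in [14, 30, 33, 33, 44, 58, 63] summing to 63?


lo=0(14)+hi=6(63)=77
lo=0(14)+hi=5(58)=72
lo=0(14)+hi=4(44)=58
lo=1(30)+hi=4(44)=74
lo=1(30)+hi=3(33)=63

Yes: 30+33=63


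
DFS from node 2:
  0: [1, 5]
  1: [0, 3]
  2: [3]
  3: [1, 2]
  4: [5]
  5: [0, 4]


Visit 2, push [3]
Visit 3, push [1]
Visit 1, push [0]
Visit 0, push [5]
Visit 5, push [4]
Visit 4, push []

DFS order: [2, 3, 1, 0, 5, 4]


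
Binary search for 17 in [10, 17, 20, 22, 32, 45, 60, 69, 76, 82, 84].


Step 1: lo=0, hi=10, mid=5, val=45
Step 2: lo=0, hi=4, mid=2, val=20
Step 3: lo=0, hi=1, mid=0, val=10
Step 4: lo=1, hi=1, mid=1, val=17

Found at index 1


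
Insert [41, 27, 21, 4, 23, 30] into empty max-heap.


Insert 41: [41]
Insert 27: [41, 27]
Insert 21: [41, 27, 21]
Insert 4: [41, 27, 21, 4]
Insert 23: [41, 27, 21, 4, 23]
Insert 30: [41, 27, 30, 4, 23, 21]

Final heap: [41, 27, 30, 4, 23, 21]


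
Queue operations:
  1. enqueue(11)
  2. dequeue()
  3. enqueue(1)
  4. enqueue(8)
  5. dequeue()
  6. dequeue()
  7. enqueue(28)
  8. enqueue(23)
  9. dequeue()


enqueue(11) -> [11]
dequeue()->11, []
enqueue(1) -> [1]
enqueue(8) -> [1, 8]
dequeue()->1, [8]
dequeue()->8, []
enqueue(28) -> [28]
enqueue(23) -> [28, 23]
dequeue()->28, [23]

Final queue: [23]


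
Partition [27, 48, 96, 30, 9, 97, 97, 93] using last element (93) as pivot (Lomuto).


Pivot: 93
  27 <= 93: advance i (no swap)
  48 <= 93: advance i (no swap)
  30 <= 93: swap -> [27, 48, 30, 96, 9, 97, 97, 93]
  9 <= 93: swap -> [27, 48, 30, 9, 96, 97, 97, 93]
Place pivot at 4: [27, 48, 30, 9, 93, 97, 97, 96]

Partitioned: [27, 48, 30, 9, 93, 97, 97, 96]


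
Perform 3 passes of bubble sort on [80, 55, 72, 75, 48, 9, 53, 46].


Initial: [80, 55, 72, 75, 48, 9, 53, 46]
Pass 1: [55, 72, 75, 48, 9, 53, 46, 80] (7 swaps)
Pass 2: [55, 72, 48, 9, 53, 46, 75, 80] (4 swaps)
Pass 3: [55, 48, 9, 53, 46, 72, 75, 80] (4 swaps)

After 3 passes: [55, 48, 9, 53, 46, 72, 75, 80]


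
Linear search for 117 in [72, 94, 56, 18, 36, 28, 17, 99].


i=0: 72!=117
i=1: 94!=117
i=2: 56!=117
i=3: 18!=117
i=4: 36!=117
i=5: 28!=117
i=6: 17!=117
i=7: 99!=117

Not found, 8 comps


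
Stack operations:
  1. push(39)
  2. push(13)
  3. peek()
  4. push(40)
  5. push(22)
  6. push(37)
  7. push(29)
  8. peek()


push(39) -> [39]
push(13) -> [39, 13]
peek()->13
push(40) -> [39, 13, 40]
push(22) -> [39, 13, 40, 22]
push(37) -> [39, 13, 40, 22, 37]
push(29) -> [39, 13, 40, 22, 37, 29]
peek()->29

Final stack: [39, 13, 40, 22, 37, 29]


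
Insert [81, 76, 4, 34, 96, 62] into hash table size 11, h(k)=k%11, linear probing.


Insert 81: h=4 -> slot 4
Insert 76: h=10 -> slot 10
Insert 4: h=4, 1 probes -> slot 5
Insert 34: h=1 -> slot 1
Insert 96: h=8 -> slot 8
Insert 62: h=7 -> slot 7

Table: [None, 34, None, None, 81, 4, None, 62, 96, None, 76]


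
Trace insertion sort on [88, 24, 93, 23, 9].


Initial: [88, 24, 93, 23, 9]
Insert 24: [24, 88, 93, 23, 9]
Insert 93: [24, 88, 93, 23, 9]
Insert 23: [23, 24, 88, 93, 9]
Insert 9: [9, 23, 24, 88, 93]

Sorted: [9, 23, 24, 88, 93]


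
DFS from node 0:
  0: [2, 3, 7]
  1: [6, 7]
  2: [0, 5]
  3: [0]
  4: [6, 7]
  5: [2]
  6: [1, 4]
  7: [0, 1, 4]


Visit 0, push [7, 3, 2]
Visit 2, push [5]
Visit 5, push []
Visit 3, push []
Visit 7, push [4, 1]
Visit 1, push [6]
Visit 6, push [4]
Visit 4, push []

DFS order: [0, 2, 5, 3, 7, 1, 6, 4]


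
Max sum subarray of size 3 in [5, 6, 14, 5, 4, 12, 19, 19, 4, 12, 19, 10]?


[0:3]: 25
[1:4]: 25
[2:5]: 23
[3:6]: 21
[4:7]: 35
[5:8]: 50
[6:9]: 42
[7:10]: 35
[8:11]: 35
[9:12]: 41

Max: 50 at [5:8]


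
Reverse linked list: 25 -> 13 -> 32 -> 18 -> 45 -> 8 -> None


Step 1: curr=25, set curr.next=prev(None) | reversed so far: 25
Step 2: curr=13, set curr.next=prev(25) | reversed so far: 13 -> 25
Step 3: curr=32, set curr.next=prev(13) | reversed so far: 32 -> 13 -> 25
Step 4: curr=18, set curr.next=prev(32) | reversed so far: 18 -> 32 -> 13 -> 25
Step 5: curr=45, set curr.next=prev(18) | reversed so far: 45 -> 18 -> 32 -> 13 -> 25
Step 6: curr=8, set curr.next=prev(45) | reversed so far: 8 -> 45 -> 18 -> 32 -> 13 -> 25

8 -> 45 -> 18 -> 32 -> 13 -> 25 -> None


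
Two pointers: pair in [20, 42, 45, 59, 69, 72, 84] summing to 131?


lo=0(20)+hi=6(84)=104
lo=1(42)+hi=6(84)=126
lo=2(45)+hi=6(84)=129
lo=3(59)+hi=6(84)=143
lo=3(59)+hi=5(72)=131

Yes: 59+72=131


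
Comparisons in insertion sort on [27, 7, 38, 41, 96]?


Algorithm: insertion sort
Input: [27, 7, 38, 41, 96]
Sorted: [7, 27, 38, 41, 96]

4


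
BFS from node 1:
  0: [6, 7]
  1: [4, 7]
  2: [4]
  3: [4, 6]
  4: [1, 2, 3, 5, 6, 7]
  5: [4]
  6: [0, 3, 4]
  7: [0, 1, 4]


Visit 1, enqueue [4, 7]
Visit 4, enqueue [2, 3, 5, 6]
Visit 7, enqueue [0]
Visit 2, enqueue []
Visit 3, enqueue []
Visit 5, enqueue []
Visit 6, enqueue []
Visit 0, enqueue []

BFS order: [1, 4, 7, 2, 3, 5, 6, 0]


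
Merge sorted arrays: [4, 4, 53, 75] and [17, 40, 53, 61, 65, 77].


Take 4 from A
Take 4 from A
Take 17 from B
Take 40 from B
Take 53 from A
Take 53 from B
Take 61 from B
Take 65 from B
Take 75 from A

Merged: [4, 4, 17, 40, 53, 53, 61, 65, 75, 77]


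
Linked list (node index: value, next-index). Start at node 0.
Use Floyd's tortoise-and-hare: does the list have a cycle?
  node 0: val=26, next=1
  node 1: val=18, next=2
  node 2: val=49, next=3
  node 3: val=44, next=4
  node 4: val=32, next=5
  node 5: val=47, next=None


Floyd's tortoise (slow, +1) and hare (fast, +2):
  init: slow=0, fast=0
  step 1: slow=1, fast=2
  step 2: slow=2, fast=4
  step 3: fast 4->5->None, no cycle

Cycle: no


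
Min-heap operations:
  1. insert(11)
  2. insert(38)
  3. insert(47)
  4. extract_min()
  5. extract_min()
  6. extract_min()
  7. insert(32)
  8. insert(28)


insert(11) -> [11]
insert(38) -> [11, 38]
insert(47) -> [11, 38, 47]
extract_min()->11, [38, 47]
extract_min()->38, [47]
extract_min()->47, []
insert(32) -> [32]
insert(28) -> [28, 32]

Final heap: [28, 32]


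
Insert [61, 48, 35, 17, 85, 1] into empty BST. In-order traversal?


Insert 61: root
Insert 48: L from 61
Insert 35: L from 61 -> L from 48
Insert 17: L from 61 -> L from 48 -> L from 35
Insert 85: R from 61
Insert 1: L from 61 -> L from 48 -> L from 35 -> L from 17

In-order: [1, 17, 35, 48, 61, 85]


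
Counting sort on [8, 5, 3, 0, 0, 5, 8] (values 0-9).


Input: [8, 5, 3, 0, 0, 5, 8]
Counts: [2, 0, 0, 1, 0, 2, 0, 0, 2, 0]

Sorted: [0, 0, 3, 5, 5, 8, 8]


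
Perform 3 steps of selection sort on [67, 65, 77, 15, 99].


Initial: [67, 65, 77, 15, 99]
Step 1: min=15 at 3
  Swap: [15, 65, 77, 67, 99]
Step 2: min=65 at 1
  Swap: [15, 65, 77, 67, 99]
Step 3: min=67 at 3
  Swap: [15, 65, 67, 77, 99]

After 3 steps: [15, 65, 67, 77, 99]


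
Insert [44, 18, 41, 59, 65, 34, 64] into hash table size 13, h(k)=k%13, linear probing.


Insert 44: h=5 -> slot 5
Insert 18: h=5, 1 probes -> slot 6
Insert 41: h=2 -> slot 2
Insert 59: h=7 -> slot 7
Insert 65: h=0 -> slot 0
Insert 34: h=8 -> slot 8
Insert 64: h=12 -> slot 12

Table: [65, None, 41, None, None, 44, 18, 59, 34, None, None, None, 64]


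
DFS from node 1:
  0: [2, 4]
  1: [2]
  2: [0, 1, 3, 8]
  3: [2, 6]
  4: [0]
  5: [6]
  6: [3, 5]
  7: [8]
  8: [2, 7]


Visit 1, push [2]
Visit 2, push [8, 3, 0]
Visit 0, push [4]
Visit 4, push []
Visit 3, push [6]
Visit 6, push [5]
Visit 5, push []
Visit 8, push [7]
Visit 7, push []

DFS order: [1, 2, 0, 4, 3, 6, 5, 8, 7]


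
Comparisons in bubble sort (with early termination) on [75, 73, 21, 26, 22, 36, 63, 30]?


Algorithm: bubble sort (with early termination)
Input: [75, 73, 21, 26, 22, 36, 63, 30]
Sorted: [21, 22, 26, 30, 36, 63, 73, 75]

25


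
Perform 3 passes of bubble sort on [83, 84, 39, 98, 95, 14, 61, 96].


Initial: [83, 84, 39, 98, 95, 14, 61, 96]
Pass 1: [83, 39, 84, 95, 14, 61, 96, 98] (5 swaps)
Pass 2: [39, 83, 84, 14, 61, 95, 96, 98] (3 swaps)
Pass 3: [39, 83, 14, 61, 84, 95, 96, 98] (2 swaps)

After 3 passes: [39, 83, 14, 61, 84, 95, 96, 98]


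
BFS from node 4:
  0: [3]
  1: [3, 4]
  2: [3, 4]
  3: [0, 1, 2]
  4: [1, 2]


Visit 4, enqueue [1, 2]
Visit 1, enqueue [3]
Visit 2, enqueue []
Visit 3, enqueue [0]
Visit 0, enqueue []

BFS order: [4, 1, 2, 3, 0]


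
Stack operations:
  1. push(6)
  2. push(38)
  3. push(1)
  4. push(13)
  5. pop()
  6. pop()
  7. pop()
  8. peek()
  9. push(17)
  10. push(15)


push(6) -> [6]
push(38) -> [6, 38]
push(1) -> [6, 38, 1]
push(13) -> [6, 38, 1, 13]
pop()->13, [6, 38, 1]
pop()->1, [6, 38]
pop()->38, [6]
peek()->6
push(17) -> [6, 17]
push(15) -> [6, 17, 15]

Final stack: [6, 17, 15]


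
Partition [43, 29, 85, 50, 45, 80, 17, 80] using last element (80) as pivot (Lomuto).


Pivot: 80
  43 <= 80: advance i (no swap)
  29 <= 80: advance i (no swap)
  50 <= 80: swap -> [43, 29, 50, 85, 45, 80, 17, 80]
  45 <= 80: swap -> [43, 29, 50, 45, 85, 80, 17, 80]
  80 <= 80: swap -> [43, 29, 50, 45, 80, 85, 17, 80]
  17 <= 80: swap -> [43, 29, 50, 45, 80, 17, 85, 80]
Place pivot at 6: [43, 29, 50, 45, 80, 17, 80, 85]

Partitioned: [43, 29, 50, 45, 80, 17, 80, 85]


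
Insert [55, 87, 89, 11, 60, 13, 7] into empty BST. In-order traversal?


Insert 55: root
Insert 87: R from 55
Insert 89: R from 55 -> R from 87
Insert 11: L from 55
Insert 60: R from 55 -> L from 87
Insert 13: L from 55 -> R from 11
Insert 7: L from 55 -> L from 11

In-order: [7, 11, 13, 55, 60, 87, 89]


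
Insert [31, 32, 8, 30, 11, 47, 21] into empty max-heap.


Insert 31: [31]
Insert 32: [32, 31]
Insert 8: [32, 31, 8]
Insert 30: [32, 31, 8, 30]
Insert 11: [32, 31, 8, 30, 11]
Insert 47: [47, 31, 32, 30, 11, 8]
Insert 21: [47, 31, 32, 30, 11, 8, 21]

Final heap: [47, 31, 32, 30, 11, 8, 21]


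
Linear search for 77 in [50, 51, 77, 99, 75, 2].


i=0: 50!=77
i=1: 51!=77
i=2: 77==77 found!

Found at 2, 3 comps


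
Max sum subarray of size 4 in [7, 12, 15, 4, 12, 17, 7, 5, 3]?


[0:4]: 38
[1:5]: 43
[2:6]: 48
[3:7]: 40
[4:8]: 41
[5:9]: 32

Max: 48 at [2:6]


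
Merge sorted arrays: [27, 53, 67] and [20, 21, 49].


Take 20 from B
Take 21 from B
Take 27 from A
Take 49 from B

Merged: [20, 21, 27, 49, 53, 67]


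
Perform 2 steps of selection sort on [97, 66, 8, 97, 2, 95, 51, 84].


Initial: [97, 66, 8, 97, 2, 95, 51, 84]
Step 1: min=2 at 4
  Swap: [2, 66, 8, 97, 97, 95, 51, 84]
Step 2: min=8 at 2
  Swap: [2, 8, 66, 97, 97, 95, 51, 84]

After 2 steps: [2, 8, 66, 97, 97, 95, 51, 84]


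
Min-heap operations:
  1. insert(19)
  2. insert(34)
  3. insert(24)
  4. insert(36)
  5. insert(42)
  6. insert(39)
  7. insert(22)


insert(19) -> [19]
insert(34) -> [19, 34]
insert(24) -> [19, 34, 24]
insert(36) -> [19, 34, 24, 36]
insert(42) -> [19, 34, 24, 36, 42]
insert(39) -> [19, 34, 24, 36, 42, 39]
insert(22) -> [19, 34, 22, 36, 42, 39, 24]

Final heap: [19, 34, 22, 36, 42, 39, 24]


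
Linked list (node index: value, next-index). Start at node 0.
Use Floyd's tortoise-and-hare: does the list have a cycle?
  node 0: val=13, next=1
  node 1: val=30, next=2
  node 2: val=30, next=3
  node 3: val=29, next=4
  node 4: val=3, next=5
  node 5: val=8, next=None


Floyd's tortoise (slow, +1) and hare (fast, +2):
  init: slow=0, fast=0
  step 1: slow=1, fast=2
  step 2: slow=2, fast=4
  step 3: fast 4->5->None, no cycle

Cycle: no


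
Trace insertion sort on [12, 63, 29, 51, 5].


Initial: [12, 63, 29, 51, 5]
Insert 63: [12, 63, 29, 51, 5]
Insert 29: [12, 29, 63, 51, 5]
Insert 51: [12, 29, 51, 63, 5]
Insert 5: [5, 12, 29, 51, 63]

Sorted: [5, 12, 29, 51, 63]


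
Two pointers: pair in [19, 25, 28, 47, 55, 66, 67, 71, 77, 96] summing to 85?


lo=0(19)+hi=9(96)=115
lo=0(19)+hi=8(77)=96
lo=0(19)+hi=7(71)=90
lo=0(19)+hi=6(67)=86
lo=0(19)+hi=5(66)=85

Yes: 19+66=85


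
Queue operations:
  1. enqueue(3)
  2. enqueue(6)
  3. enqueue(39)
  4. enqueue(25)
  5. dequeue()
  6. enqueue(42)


enqueue(3) -> [3]
enqueue(6) -> [3, 6]
enqueue(39) -> [3, 6, 39]
enqueue(25) -> [3, 6, 39, 25]
dequeue()->3, [6, 39, 25]
enqueue(42) -> [6, 39, 25, 42]

Final queue: [6, 39, 25, 42]


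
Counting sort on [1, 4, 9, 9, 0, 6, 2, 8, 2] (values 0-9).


Input: [1, 4, 9, 9, 0, 6, 2, 8, 2]
Counts: [1, 1, 2, 0, 1, 0, 1, 0, 1, 2]

Sorted: [0, 1, 2, 2, 4, 6, 8, 9, 9]


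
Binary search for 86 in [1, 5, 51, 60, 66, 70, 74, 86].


Step 1: lo=0, hi=7, mid=3, val=60
Step 2: lo=4, hi=7, mid=5, val=70
Step 3: lo=6, hi=7, mid=6, val=74
Step 4: lo=7, hi=7, mid=7, val=86

Found at index 7


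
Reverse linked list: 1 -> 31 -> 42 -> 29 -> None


Step 1: curr=1, set curr.next=prev(None) | reversed so far: 1
Step 2: curr=31, set curr.next=prev(1) | reversed so far: 31 -> 1
Step 3: curr=42, set curr.next=prev(31) | reversed so far: 42 -> 31 -> 1
Step 4: curr=29, set curr.next=prev(42) | reversed so far: 29 -> 42 -> 31 -> 1

29 -> 42 -> 31 -> 1 -> None


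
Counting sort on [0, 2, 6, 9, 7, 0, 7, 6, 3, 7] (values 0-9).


Input: [0, 2, 6, 9, 7, 0, 7, 6, 3, 7]
Counts: [2, 0, 1, 1, 0, 0, 2, 3, 0, 1]

Sorted: [0, 0, 2, 3, 6, 6, 7, 7, 7, 9]


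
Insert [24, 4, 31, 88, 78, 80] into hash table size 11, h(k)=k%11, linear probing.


Insert 24: h=2 -> slot 2
Insert 4: h=4 -> slot 4
Insert 31: h=9 -> slot 9
Insert 88: h=0 -> slot 0
Insert 78: h=1 -> slot 1
Insert 80: h=3 -> slot 3

Table: [88, 78, 24, 80, 4, None, None, None, None, 31, None]


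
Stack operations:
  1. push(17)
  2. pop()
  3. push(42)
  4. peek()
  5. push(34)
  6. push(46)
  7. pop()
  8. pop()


push(17) -> [17]
pop()->17, []
push(42) -> [42]
peek()->42
push(34) -> [42, 34]
push(46) -> [42, 34, 46]
pop()->46, [42, 34]
pop()->34, [42]

Final stack: [42]


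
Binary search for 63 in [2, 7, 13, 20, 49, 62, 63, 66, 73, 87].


Step 1: lo=0, hi=9, mid=4, val=49
Step 2: lo=5, hi=9, mid=7, val=66
Step 3: lo=5, hi=6, mid=5, val=62
Step 4: lo=6, hi=6, mid=6, val=63

Found at index 6


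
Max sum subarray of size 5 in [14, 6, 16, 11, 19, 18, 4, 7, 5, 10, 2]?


[0:5]: 66
[1:6]: 70
[2:7]: 68
[3:8]: 59
[4:9]: 53
[5:10]: 44
[6:11]: 28

Max: 70 at [1:6]


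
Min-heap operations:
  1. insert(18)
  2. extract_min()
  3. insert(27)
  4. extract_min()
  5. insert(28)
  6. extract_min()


insert(18) -> [18]
extract_min()->18, []
insert(27) -> [27]
extract_min()->27, []
insert(28) -> [28]
extract_min()->28, []

Final heap: []


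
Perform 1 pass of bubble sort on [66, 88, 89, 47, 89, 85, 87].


Initial: [66, 88, 89, 47, 89, 85, 87]
Pass 1: [66, 88, 47, 89, 85, 87, 89] (3 swaps)

After 1 pass: [66, 88, 47, 89, 85, 87, 89]


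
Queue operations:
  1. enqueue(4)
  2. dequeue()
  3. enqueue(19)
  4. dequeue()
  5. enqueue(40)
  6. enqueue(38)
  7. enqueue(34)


enqueue(4) -> [4]
dequeue()->4, []
enqueue(19) -> [19]
dequeue()->19, []
enqueue(40) -> [40]
enqueue(38) -> [40, 38]
enqueue(34) -> [40, 38, 34]

Final queue: [40, 38, 34]


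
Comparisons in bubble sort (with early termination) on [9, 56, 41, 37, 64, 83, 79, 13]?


Algorithm: bubble sort (with early termination)
Input: [9, 56, 41, 37, 64, 83, 79, 13]
Sorted: [9, 13, 37, 41, 56, 64, 79, 83]

28


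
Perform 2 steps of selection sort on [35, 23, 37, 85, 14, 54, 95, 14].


Initial: [35, 23, 37, 85, 14, 54, 95, 14]
Step 1: min=14 at 4
  Swap: [14, 23, 37, 85, 35, 54, 95, 14]
Step 2: min=14 at 7
  Swap: [14, 14, 37, 85, 35, 54, 95, 23]

After 2 steps: [14, 14, 37, 85, 35, 54, 95, 23]


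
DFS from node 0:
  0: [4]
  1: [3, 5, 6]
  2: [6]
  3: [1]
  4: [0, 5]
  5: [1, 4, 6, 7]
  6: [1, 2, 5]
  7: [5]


Visit 0, push [4]
Visit 4, push [5]
Visit 5, push [7, 6, 1]
Visit 1, push [6, 3]
Visit 3, push []
Visit 6, push [2]
Visit 2, push []
Visit 7, push []

DFS order: [0, 4, 5, 1, 3, 6, 2, 7]


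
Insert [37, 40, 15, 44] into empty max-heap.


Insert 37: [37]
Insert 40: [40, 37]
Insert 15: [40, 37, 15]
Insert 44: [44, 40, 15, 37]

Final heap: [44, 40, 15, 37]


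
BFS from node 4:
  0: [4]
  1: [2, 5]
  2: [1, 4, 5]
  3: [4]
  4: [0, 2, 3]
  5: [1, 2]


Visit 4, enqueue [0, 2, 3]
Visit 0, enqueue []
Visit 2, enqueue [1, 5]
Visit 3, enqueue []
Visit 1, enqueue []
Visit 5, enqueue []

BFS order: [4, 0, 2, 3, 1, 5]


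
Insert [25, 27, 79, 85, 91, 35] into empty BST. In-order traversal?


Insert 25: root
Insert 27: R from 25
Insert 79: R from 25 -> R from 27
Insert 85: R from 25 -> R from 27 -> R from 79
Insert 91: R from 25 -> R from 27 -> R from 79 -> R from 85
Insert 35: R from 25 -> R from 27 -> L from 79

In-order: [25, 27, 35, 79, 85, 91]


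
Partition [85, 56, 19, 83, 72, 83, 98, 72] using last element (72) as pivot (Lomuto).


Pivot: 72
  56 <= 72: swap -> [56, 85, 19, 83, 72, 83, 98, 72]
  19 <= 72: swap -> [56, 19, 85, 83, 72, 83, 98, 72]
  72 <= 72: swap -> [56, 19, 72, 83, 85, 83, 98, 72]
Place pivot at 3: [56, 19, 72, 72, 85, 83, 98, 83]

Partitioned: [56, 19, 72, 72, 85, 83, 98, 83]


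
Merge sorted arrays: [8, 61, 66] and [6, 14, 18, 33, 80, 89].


Take 6 from B
Take 8 from A
Take 14 from B
Take 18 from B
Take 33 from B
Take 61 from A
Take 66 from A

Merged: [6, 8, 14, 18, 33, 61, 66, 80, 89]


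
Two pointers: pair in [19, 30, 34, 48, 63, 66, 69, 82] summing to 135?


lo=0(19)+hi=7(82)=101
lo=1(30)+hi=7(82)=112
lo=2(34)+hi=7(82)=116
lo=3(48)+hi=7(82)=130
lo=4(63)+hi=7(82)=145
lo=4(63)+hi=6(69)=132
lo=5(66)+hi=6(69)=135

Yes: 66+69=135


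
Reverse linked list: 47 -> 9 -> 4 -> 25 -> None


Step 1: curr=47, set curr.next=prev(None) | reversed so far: 47
Step 2: curr=9, set curr.next=prev(47) | reversed so far: 9 -> 47
Step 3: curr=4, set curr.next=prev(9) | reversed so far: 4 -> 9 -> 47
Step 4: curr=25, set curr.next=prev(4) | reversed so far: 25 -> 4 -> 9 -> 47

25 -> 4 -> 9 -> 47 -> None


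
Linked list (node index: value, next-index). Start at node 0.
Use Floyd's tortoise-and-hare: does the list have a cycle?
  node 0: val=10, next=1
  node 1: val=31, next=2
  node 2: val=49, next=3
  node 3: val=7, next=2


Floyd's tortoise (slow, +1) and hare (fast, +2):
  init: slow=0, fast=0
  step 1: slow=1, fast=2
  step 2: slow=2, fast=2
  slow == fast at node 2: cycle detected

Cycle: yes


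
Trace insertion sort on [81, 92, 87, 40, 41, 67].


Initial: [81, 92, 87, 40, 41, 67]
Insert 92: [81, 92, 87, 40, 41, 67]
Insert 87: [81, 87, 92, 40, 41, 67]
Insert 40: [40, 81, 87, 92, 41, 67]
Insert 41: [40, 41, 81, 87, 92, 67]
Insert 67: [40, 41, 67, 81, 87, 92]

Sorted: [40, 41, 67, 81, 87, 92]


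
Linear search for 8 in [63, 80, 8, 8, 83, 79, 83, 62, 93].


i=0: 63!=8
i=1: 80!=8
i=2: 8==8 found!

Found at 2, 3 comps


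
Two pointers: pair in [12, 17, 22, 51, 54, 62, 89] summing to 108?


lo=0(12)+hi=6(89)=101
lo=1(17)+hi=6(89)=106
lo=2(22)+hi=6(89)=111
lo=2(22)+hi=5(62)=84
lo=3(51)+hi=5(62)=113
lo=3(51)+hi=4(54)=105

No pair found


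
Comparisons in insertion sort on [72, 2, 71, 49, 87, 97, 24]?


Algorithm: insertion sort
Input: [72, 2, 71, 49, 87, 97, 24]
Sorted: [2, 24, 49, 71, 72, 87, 97]

14


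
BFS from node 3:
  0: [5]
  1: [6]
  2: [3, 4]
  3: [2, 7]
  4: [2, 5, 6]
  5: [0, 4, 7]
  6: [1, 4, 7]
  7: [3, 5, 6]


Visit 3, enqueue [2, 7]
Visit 2, enqueue [4]
Visit 7, enqueue [5, 6]
Visit 4, enqueue []
Visit 5, enqueue [0]
Visit 6, enqueue [1]
Visit 0, enqueue []
Visit 1, enqueue []

BFS order: [3, 2, 7, 4, 5, 6, 0, 1]
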